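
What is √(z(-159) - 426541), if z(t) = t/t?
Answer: 2*I*√106635 ≈ 653.1*I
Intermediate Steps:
z(t) = 1
√(z(-159) - 426541) = √(1 - 426541) = √(-426540) = 2*I*√106635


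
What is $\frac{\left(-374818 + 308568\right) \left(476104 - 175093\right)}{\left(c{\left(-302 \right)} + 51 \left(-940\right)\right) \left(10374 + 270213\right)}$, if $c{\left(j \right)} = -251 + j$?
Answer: $\frac{6647326250}{4535501797} \approx 1.4656$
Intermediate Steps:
$\frac{\left(-374818 + 308568\right) \left(476104 - 175093\right)}{\left(c{\left(-302 \right)} + 51 \left(-940\right)\right) \left(10374 + 270213\right)} = \frac{\left(-374818 + 308568\right) \left(476104 - 175093\right)}{\left(\left(-251 - 302\right) + 51 \left(-940\right)\right) \left(10374 + 270213\right)} = \frac{\left(-66250\right) 301011}{\left(-553 - 47940\right) 280587} = - \frac{19941978750}{\left(-48493\right) 280587} = - \frac{19941978750}{-13606505391} = \left(-19941978750\right) \left(- \frac{1}{13606505391}\right) = \frac{6647326250}{4535501797}$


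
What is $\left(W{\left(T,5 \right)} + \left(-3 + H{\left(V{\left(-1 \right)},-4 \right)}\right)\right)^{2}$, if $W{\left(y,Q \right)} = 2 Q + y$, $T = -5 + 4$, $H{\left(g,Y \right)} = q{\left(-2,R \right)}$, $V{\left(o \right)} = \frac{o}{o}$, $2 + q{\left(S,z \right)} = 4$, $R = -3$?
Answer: $64$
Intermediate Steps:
$q{\left(S,z \right)} = 2$ ($q{\left(S,z \right)} = -2 + 4 = 2$)
$V{\left(o \right)} = 1$
$H{\left(g,Y \right)} = 2$
$T = -1$
$W{\left(y,Q \right)} = y + 2 Q$
$\left(W{\left(T,5 \right)} + \left(-3 + H{\left(V{\left(-1 \right)},-4 \right)}\right)\right)^{2} = \left(\left(-1 + 2 \cdot 5\right) + \left(-3 + 2\right)\right)^{2} = \left(\left(-1 + 10\right) - 1\right)^{2} = \left(9 - 1\right)^{2} = 8^{2} = 64$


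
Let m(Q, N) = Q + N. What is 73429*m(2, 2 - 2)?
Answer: 146858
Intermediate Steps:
m(Q, N) = N + Q
73429*m(2, 2 - 2) = 73429*((2 - 2) + 2) = 73429*(0 + 2) = 73429*2 = 146858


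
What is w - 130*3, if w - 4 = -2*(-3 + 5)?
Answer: -390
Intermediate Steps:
w = 0 (w = 4 - 2*(-3 + 5) = 4 - 2*2 = 4 - 4 = 0)
w - 130*3 = 0 - 130*3 = 0 - 390 = -390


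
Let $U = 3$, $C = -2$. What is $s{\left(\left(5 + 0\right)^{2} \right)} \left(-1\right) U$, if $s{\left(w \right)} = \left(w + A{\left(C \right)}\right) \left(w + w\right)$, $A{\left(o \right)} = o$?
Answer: $-3450$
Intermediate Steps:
$s{\left(w \right)} = 2 w \left(-2 + w\right)$ ($s{\left(w \right)} = \left(w - 2\right) \left(w + w\right) = \left(-2 + w\right) 2 w = 2 w \left(-2 + w\right)$)
$s{\left(\left(5 + 0\right)^{2} \right)} \left(-1\right) U = 2 \left(5 + 0\right)^{2} \left(-2 + \left(5 + 0\right)^{2}\right) \left(-1\right) 3 = 2 \cdot 5^{2} \left(-2 + 5^{2}\right) \left(-1\right) 3 = 2 \cdot 25 \left(-2 + 25\right) \left(-1\right) 3 = 2 \cdot 25 \cdot 23 \left(-1\right) 3 = 1150 \left(-1\right) 3 = \left(-1150\right) 3 = -3450$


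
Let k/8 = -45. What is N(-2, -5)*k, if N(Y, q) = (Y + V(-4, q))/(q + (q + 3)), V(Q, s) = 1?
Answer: -360/7 ≈ -51.429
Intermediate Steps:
k = -360 (k = 8*(-45) = -360)
N(Y, q) = (1 + Y)/(3 + 2*q) (N(Y, q) = (Y + 1)/(q + (q + 3)) = (1 + Y)/(q + (3 + q)) = (1 + Y)/(3 + 2*q))
N(-2, -5)*k = ((1 - 2)/(3 + 2*(-5)))*(-360) = (-1/(3 - 10))*(-360) = (-1/(-7))*(-360) = -1/7*(-1)*(-360) = (1/7)*(-360) = -360/7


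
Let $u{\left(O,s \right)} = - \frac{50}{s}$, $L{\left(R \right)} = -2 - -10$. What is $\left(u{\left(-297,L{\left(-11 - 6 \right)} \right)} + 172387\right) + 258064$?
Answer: $\frac{1721779}{4} \approx 4.3045 \cdot 10^{5}$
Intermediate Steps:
$L{\left(R \right)} = 8$ ($L{\left(R \right)} = -2 + 10 = 8$)
$\left(u{\left(-297,L{\left(-11 - 6 \right)} \right)} + 172387\right) + 258064 = \left(- \frac{50}{8} + 172387\right) + 258064 = \left(\left(-50\right) \frac{1}{8} + 172387\right) + 258064 = \left(- \frac{25}{4} + 172387\right) + 258064 = \frac{689523}{4} + 258064 = \frac{1721779}{4}$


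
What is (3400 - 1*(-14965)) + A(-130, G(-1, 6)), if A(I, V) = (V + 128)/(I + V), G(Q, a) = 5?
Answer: 2295492/125 ≈ 18364.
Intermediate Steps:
A(I, V) = (128 + V)/(I + V)
(3400 - 1*(-14965)) + A(-130, G(-1, 6)) = (3400 - 1*(-14965)) + (128 + 5)/(-130 + 5) = (3400 + 14965) + 133/(-125) = 18365 - 1/125*133 = 18365 - 133/125 = 2295492/125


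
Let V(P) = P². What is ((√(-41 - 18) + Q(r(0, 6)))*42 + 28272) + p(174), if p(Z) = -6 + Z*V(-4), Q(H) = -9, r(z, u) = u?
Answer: 30672 + 42*I*√59 ≈ 30672.0 + 322.61*I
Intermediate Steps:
p(Z) = -6 + 16*Z (p(Z) = -6 + Z*(-4)² = -6 + Z*16 = -6 + 16*Z)
((√(-41 - 18) + Q(r(0, 6)))*42 + 28272) + p(174) = ((√(-41 - 18) - 9)*42 + 28272) + (-6 + 16*174) = ((√(-59) - 9)*42 + 28272) + (-6 + 2784) = ((I*√59 - 9)*42 + 28272) + 2778 = ((-9 + I*√59)*42 + 28272) + 2778 = ((-378 + 42*I*√59) + 28272) + 2778 = (27894 + 42*I*√59) + 2778 = 30672 + 42*I*√59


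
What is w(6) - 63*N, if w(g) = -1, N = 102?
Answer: -6427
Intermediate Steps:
w(6) - 63*N = -1 - 63*102 = -1 - 6426 = -6427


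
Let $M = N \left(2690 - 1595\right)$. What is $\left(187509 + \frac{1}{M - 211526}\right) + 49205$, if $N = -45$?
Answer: $\frac{61735247913}{260801} \approx 2.3671 \cdot 10^{5}$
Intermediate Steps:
$M = -49275$ ($M = - 45 \left(2690 - 1595\right) = \left(-45\right) 1095 = -49275$)
$\left(187509 + \frac{1}{M - 211526}\right) + 49205 = \left(187509 + \frac{1}{-49275 - 211526}\right) + 49205 = \left(187509 + \frac{1}{-260801}\right) + 49205 = \left(187509 - \frac{1}{260801}\right) + 49205 = \frac{48902534708}{260801} + 49205 = \frac{61735247913}{260801}$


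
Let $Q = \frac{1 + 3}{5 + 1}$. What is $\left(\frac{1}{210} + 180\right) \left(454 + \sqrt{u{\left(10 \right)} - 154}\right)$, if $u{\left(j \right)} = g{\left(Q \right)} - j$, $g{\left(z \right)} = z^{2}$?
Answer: $\frac{8580827}{105} + \frac{151204 i \sqrt{23}}{315} \approx 81722.0 + 2302.1 i$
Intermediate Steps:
$Q = \frac{2}{3}$ ($Q = \frac{4}{6} = 4 \cdot \frac{1}{6} = \frac{2}{3} \approx 0.66667$)
$u{\left(j \right)} = \frac{4}{9} - j$ ($u{\left(j \right)} = \left(\frac{2}{3}\right)^{2} - j = \frac{4}{9} - j$)
$\left(\frac{1}{210} + 180\right) \left(454 + \sqrt{u{\left(10 \right)} - 154}\right) = \left(\frac{1}{210} + 180\right) \left(454 + \sqrt{\left(\frac{4}{9} - 10\right) - 154}\right) = \frac{37801 \left(454 + \sqrt{- \frac{86}{9} - 154}\right)}{210} = \frac{37801 \left(454 + \sqrt{- \frac{1472}{9}}\right)}{210} = \frac{37801 \left(454 + \frac{8 i \sqrt{23}}{3}\right)}{210} = \frac{8580827}{105} + \frac{151204 i \sqrt{23}}{315}$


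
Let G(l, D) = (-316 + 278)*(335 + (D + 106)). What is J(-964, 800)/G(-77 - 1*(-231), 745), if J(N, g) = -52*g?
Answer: 10400/11267 ≈ 0.92305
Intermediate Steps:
G(l, D) = -16758 - 38*D (G(l, D) = -38*(335 + (106 + D)) = -38*(441 + D) = -16758 - 38*D)
J(-964, 800)/G(-77 - 1*(-231), 745) = (-52*800)/(-16758 - 38*745) = -41600/(-16758 - 28310) = -41600/(-45068) = -41600*(-1/45068) = 10400/11267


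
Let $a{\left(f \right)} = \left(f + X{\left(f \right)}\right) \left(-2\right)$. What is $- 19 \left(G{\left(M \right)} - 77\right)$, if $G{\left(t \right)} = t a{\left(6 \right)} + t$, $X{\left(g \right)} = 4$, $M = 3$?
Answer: $2546$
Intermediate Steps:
$a{\left(f \right)} = -8 - 2 f$ ($a{\left(f \right)} = \left(f + 4\right) \left(-2\right) = \left(4 + f\right) \left(-2\right) = -8 - 2 f$)
$G{\left(t \right)} = - 19 t$ ($G{\left(t \right)} = t \left(-8 - 12\right) + t = t \left(-20\right) + t = - 20 t + t = - 19 t$)
$- 19 \left(G{\left(M \right)} - 77\right) = - 19 \left(\left(-19\right) 3 - 77\right) = - 19 \left(-57 - 77\right) = \left(-19\right) \left(-134\right) = 2546$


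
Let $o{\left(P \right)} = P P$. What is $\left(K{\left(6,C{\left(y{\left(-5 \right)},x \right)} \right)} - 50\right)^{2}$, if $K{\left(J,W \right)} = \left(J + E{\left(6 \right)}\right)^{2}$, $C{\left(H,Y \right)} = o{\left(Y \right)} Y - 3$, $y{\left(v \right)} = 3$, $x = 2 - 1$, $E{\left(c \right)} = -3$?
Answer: $1681$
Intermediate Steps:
$o{\left(P \right)} = P^{2}$
$x = 1$
$C{\left(H,Y \right)} = -3 + Y^{3}$ ($C{\left(H,Y \right)} = Y^{2} Y - 3 = Y^{3} - 3 = -3 + Y^{3}$)
$K{\left(J,W \right)} = \left(-3 + J\right)^{2}$ ($K{\left(J,W \right)} = \left(J - 3\right)^{2} = \left(-3 + J\right)^{2}$)
$\left(K{\left(6,C{\left(y{\left(-5 \right)},x \right)} \right)} - 50\right)^{2} = \left(\left(-3 + 6\right)^{2} - 50\right)^{2} = \left(3^{2} - 50\right)^{2} = \left(9 - 50\right)^{2} = \left(-41\right)^{2} = 1681$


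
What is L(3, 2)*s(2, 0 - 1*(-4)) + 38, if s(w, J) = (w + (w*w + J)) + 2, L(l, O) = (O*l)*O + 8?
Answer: 278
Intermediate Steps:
L(l, O) = 8 + l*O² (L(l, O) = l*O² + 8 = 8 + l*O²)
s(w, J) = 2 + J + w + w² (s(w, J) = (w + (w² + J)) + 2 = (w + (J + w²)) + 2 = (J + w + w²) + 2 = 2 + J + w + w²)
L(3, 2)*s(2, 0 - 1*(-4)) + 38 = (8 + 3*2²)*(2 + (0 - 1*(-4)) + 2 + 2²) + 38 = (8 + 3*4)*(2 + (0 + 4) + 2 + 4) + 38 = (8 + 12)*(2 + 4 + 2 + 4) + 38 = 20*12 + 38 = 240 + 38 = 278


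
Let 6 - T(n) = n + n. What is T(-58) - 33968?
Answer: -33846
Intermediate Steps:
T(n) = 6 - 2*n (T(n) = 6 - (n + n) = 6 - 2*n)
T(-58) - 33968 = (6 - 2*(-58)) - 33968 = (6 + 116) - 33968 = 122 - 33968 = -33846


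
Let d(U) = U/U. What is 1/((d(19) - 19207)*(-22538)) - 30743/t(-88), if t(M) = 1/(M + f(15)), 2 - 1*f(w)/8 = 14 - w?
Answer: 851684058061057/432864828 ≈ 1.9676e+6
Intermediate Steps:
f(w) = -96 + 8*w (f(w) = 16 - 8*(14 - w) = 16 + (-112 + 8*w) = -96 + 8*w)
d(U) = 1
t(M) = 1/(24 + M) (t(M) = 1/(M + (-96 + 8*15)) = 1/(M + (-96 + 120)) = 1/(M + 24) = 1/(24 + M))
1/((d(19) - 19207)*(-22538)) - 30743/t(-88) = 1/((1 - 19207)*(-22538)) - 30743/(1/(24 - 88)) = -1/22538/(-19206) - 30743/(1/(-64)) = -1/19206*(-1/22538) - 30743/(-1/64) = 1/432864828 - 30743*(-64) = 1/432864828 + 1967552 = 851684058061057/432864828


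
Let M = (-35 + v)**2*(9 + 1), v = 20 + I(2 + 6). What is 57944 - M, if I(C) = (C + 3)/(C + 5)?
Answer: 9453976/169 ≈ 55941.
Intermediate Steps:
I(C) = (3 + C)/(5 + C)
v = 271/13 (v = 20 + (3 + (2 + 6))/(5 + (2 + 6)) = 20 + (3 + 8)/(5 + 8) = 20 + 11/13 = 271/13 ≈ 20.846)
M = 338560/169 (M = (-35 + 271/13)**2*(9 + 1) = (-184/13)**2*10 = (33856/169)*10 = 338560/169 ≈ 2003.3)
57944 - M = 57944 - 1*338560/169 = 57944 - 338560/169 = 9453976/169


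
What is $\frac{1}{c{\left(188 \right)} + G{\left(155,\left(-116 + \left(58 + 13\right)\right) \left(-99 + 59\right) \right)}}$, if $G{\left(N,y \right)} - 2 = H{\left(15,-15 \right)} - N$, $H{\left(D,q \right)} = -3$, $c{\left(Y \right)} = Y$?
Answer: $\frac{1}{32} \approx 0.03125$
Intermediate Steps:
$G{\left(N,y \right)} = -1 - N$ ($G{\left(N,y \right)} = 2 - \left(3 + N\right) = -1 - N$)
$\frac{1}{c{\left(188 \right)} + G{\left(155,\left(-116 + \left(58 + 13\right)\right) \left(-99 + 59\right) \right)}} = \frac{1}{188 - 156} = \frac{1}{32}$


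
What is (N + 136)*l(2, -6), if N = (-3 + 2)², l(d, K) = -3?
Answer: -411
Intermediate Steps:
N = 1 (N = (-1)² = 1)
(N + 136)*l(2, -6) = (1 + 136)*(-3) = 137*(-3) = -411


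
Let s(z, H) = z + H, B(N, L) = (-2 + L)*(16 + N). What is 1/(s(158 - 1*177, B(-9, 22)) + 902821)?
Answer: 1/902942 ≈ 1.1075e-6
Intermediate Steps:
s(z, H) = H + z
1/(s(158 - 1*177, B(-9, 22)) + 902821) = 1/(((-32 - 2*(-9) + 16*22 + 22*(-9)) + (158 - 1*177)) + 902821) = 1/(((-32 + 18 + 352 - 198) + (158 - 177)) + 902821) = 1/((140 - 19) + 902821) = 1/(121 + 902821) = 1/902942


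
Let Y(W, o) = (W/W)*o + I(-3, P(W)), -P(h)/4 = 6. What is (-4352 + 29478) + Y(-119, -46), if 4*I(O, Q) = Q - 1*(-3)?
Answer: 100299/4 ≈ 25075.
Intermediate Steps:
P(h) = -24 (P(h) = -4*6 = -24)
I(O, Q) = 3/4 + Q/4 (I(O, Q) = (Q - 1*(-3))/4 = (Q + 3)/4 = (3 + Q)/4 = 3/4 + Q/4)
Y(W, o) = -21/4 + o (Y(W, o) = (W/W)*o + (3/4 + (1/4)*(-24)) = 1*o + (3/4 - 6) = o - 21/4 = -21/4 + o)
(-4352 + 29478) + Y(-119, -46) = (-4352 + 29478) + (-21/4 - 46) = 25126 - 205/4 = 100299/4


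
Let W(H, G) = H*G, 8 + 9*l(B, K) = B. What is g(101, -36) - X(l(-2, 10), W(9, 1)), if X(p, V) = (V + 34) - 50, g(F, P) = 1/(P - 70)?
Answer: 741/106 ≈ 6.9906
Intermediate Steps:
l(B, K) = -8/9 + B/9
W(H, G) = G*H
g(F, P) = 1/(-70 + P)
X(p, V) = -16 + V (X(p, V) = (34 + V) - 50 = -16 + V)
g(101, -36) - X(l(-2, 10), W(9, 1)) = 1/(-70 - 36) - (-16 + 1*9) = 1/(-106) - (-16 + 9) = -1/106 - 1*(-7) = -1/106 + 7 = 741/106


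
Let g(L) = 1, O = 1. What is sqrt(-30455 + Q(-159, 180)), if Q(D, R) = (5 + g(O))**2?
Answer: I*sqrt(30419) ≈ 174.41*I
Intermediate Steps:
Q(D, R) = 36 (Q(D, R) = (5 + 1)**2 = 6**2 = 36)
sqrt(-30455 + Q(-159, 180)) = sqrt(-30455 + 36) = sqrt(-30419) = I*sqrt(30419)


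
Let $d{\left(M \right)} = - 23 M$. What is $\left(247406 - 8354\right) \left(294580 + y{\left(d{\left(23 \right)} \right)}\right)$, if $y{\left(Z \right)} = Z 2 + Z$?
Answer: $70040562636$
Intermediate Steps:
$y{\left(Z \right)} = 3 Z$ ($y{\left(Z \right)} = 2 Z + Z = 3 Z$)
$\left(247406 - 8354\right) \left(294580 + y{\left(d{\left(23 \right)} \right)}\right) = \left(247406 - 8354\right) \left(294580 + 3 \left(\left(-23\right) 23\right)\right) = 239052 \left(294580 + 3 \left(-529\right)\right) = 239052 \left(294580 - 1587\right) = 239052 \cdot 292993 = 70040562636$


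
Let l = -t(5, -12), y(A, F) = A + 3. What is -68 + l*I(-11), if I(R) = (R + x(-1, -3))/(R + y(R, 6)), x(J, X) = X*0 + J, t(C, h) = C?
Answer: -1352/19 ≈ -71.158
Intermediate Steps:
x(J, X) = J (x(J, X) = 0 + J = J)
y(A, F) = 3 + A
I(R) = (-1 + R)/(3 + 2*R) (I(R) = (R - 1)/(R + (3 + R)) = (-1 + R)/(3 + 2*R))
l = -5 (l = -1*5 = -5)
-68 + l*I(-11) = -68 - 5*(-1 - 11)/(3 + 2*(-11)) = -68 - 5*(-12)/(3 - 22) = -68 - 5*(-12)/(-19) = -68 - (-5)*(-12)/19 = -68 - 5*12/19 = -68 - 60/19 = -1352/19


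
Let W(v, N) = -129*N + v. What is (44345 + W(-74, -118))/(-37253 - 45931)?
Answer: -19831/27728 ≈ -0.71520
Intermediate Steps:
W(v, N) = v - 129*N
(44345 + W(-74, -118))/(-37253 - 45931) = (44345 + (-74 - 129*(-118)))/(-37253 - 45931) = (44345 + (-74 + 15222))/(-83184) = (44345 + 15148)*(-1/83184) = 59493*(-1/83184) = -19831/27728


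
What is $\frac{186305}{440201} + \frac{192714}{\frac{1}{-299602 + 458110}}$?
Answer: $\frac{13446692602319417}{440201} \approx 3.0547 \cdot 10^{10}$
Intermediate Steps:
$\frac{186305}{440201} + \frac{192714}{\frac{1}{-299602 + 458110}} = 186305 \cdot \frac{1}{440201} + \frac{192714}{\frac{1}{158508}} = \frac{186305}{440201} + 192714 \frac{1}{\frac{1}{158508}} = \frac{186305}{440201} + 192714 \cdot 158508 = \frac{186305}{440201} + 30546710712 = \frac{13446692602319417}{440201}$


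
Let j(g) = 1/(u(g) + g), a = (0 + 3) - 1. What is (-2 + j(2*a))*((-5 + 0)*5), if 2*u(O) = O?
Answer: 275/6 ≈ 45.833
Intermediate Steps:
u(O) = O/2
a = 2 (a = 3 - 1 = 2)
j(g) = 2/(3*g) (j(g) = 1/(g/2 + g) = 1/(3*g/2) = 2/(3*g))
(-2 + j(2*a))*((-5 + 0)*5) = (-2 + 2/(3*((2*2))))*((-5 + 0)*5) = (-2 + (2/3)/4)*(-5*5) = (-2 + (2/3)*(1/4))*(-25) = (-2 + 1/6)*(-25) = -11/6*(-25) = 275/6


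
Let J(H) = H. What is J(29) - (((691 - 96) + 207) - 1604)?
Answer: 831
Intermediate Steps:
J(29) - (((691 - 96) + 207) - 1604) = 29 - (((691 - 96) + 207) - 1604) = 29 - ((595 + 207) - 1604) = 29 - (802 - 1604) = 29 - 1*(-802) = 29 + 802 = 831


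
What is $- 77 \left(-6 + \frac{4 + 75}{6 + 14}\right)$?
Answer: $\frac{3157}{20} \approx 157.85$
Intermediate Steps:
$- 77 \left(-6 + \frac{4 + 75}{6 + 14}\right) = - 77 \left(-6 + \frac{79}{20}\right) = \left(-77\right) \left(- \frac{41}{20}\right) = \frac{3157}{20}$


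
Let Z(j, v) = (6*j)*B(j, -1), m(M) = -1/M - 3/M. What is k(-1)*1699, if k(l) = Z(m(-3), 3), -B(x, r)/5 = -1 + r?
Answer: 135920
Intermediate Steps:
B(x, r) = 5 - 5*r (B(x, r) = -5*(-1 + r) = 5 - 5*r)
m(M) = -4/M
Z(j, v) = 60*j (Z(j, v) = (6*j)*(5 - 5*(-1)) = (6*j)*(5 + 5) = (6*j)*10 = 60*j)
k(l) = 80 (k(l) = 60*(-4/(-3)) = 60*(-4*(-1/3)) = 60*(4/3) = 80)
k(-1)*1699 = 80*1699 = 135920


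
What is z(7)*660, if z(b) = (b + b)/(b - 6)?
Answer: 9240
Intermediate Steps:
z(b) = 2*b/(-6 + b) (z(b) = (2*b)/(-6 + b) = 2*b/(-6 + b))
z(7)*660 = (2*7/(-6 + 7))*660 = (2*7/1)*660 = (2*7*1)*660 = 14*660 = 9240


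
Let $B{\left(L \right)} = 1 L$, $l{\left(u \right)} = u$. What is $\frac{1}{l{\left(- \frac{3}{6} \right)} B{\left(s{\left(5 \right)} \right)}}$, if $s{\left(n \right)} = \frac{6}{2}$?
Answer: $- \frac{2}{3} \approx -0.66667$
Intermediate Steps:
$s{\left(n \right)} = 3$ ($s{\left(n \right)} = 6 \cdot \frac{1}{2} = 3$)
$B{\left(L \right)} = L$
$\frac{1}{l{\left(- \frac{3}{6} \right)} B{\left(s{\left(5 \right)} \right)}} = \frac{1}{- \frac{3}{6} \cdot 3} = \frac{1}{\left(-3\right) \frac{1}{6} \cdot 3} = \frac{1}{\left(- \frac{1}{2}\right) 3} = \frac{1}{- \frac{3}{2}} = - \frac{2}{3}$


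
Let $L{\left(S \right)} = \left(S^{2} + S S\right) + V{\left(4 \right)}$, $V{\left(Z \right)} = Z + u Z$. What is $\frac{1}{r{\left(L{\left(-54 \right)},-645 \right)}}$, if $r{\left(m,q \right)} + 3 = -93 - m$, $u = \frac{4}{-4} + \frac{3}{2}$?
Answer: $- \frac{1}{5934} \approx -0.00016852$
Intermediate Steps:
$u = \frac{1}{2}$ ($u = 4 \left(- \frac{1}{4}\right) + 3 \cdot \frac{1}{2} = -1 + \frac{3}{2} = \frac{1}{2} \approx 0.5$)
$V{\left(Z \right)} = \frac{3 Z}{2}$ ($V{\left(Z \right)} = Z + \frac{Z}{2} = \frac{3 Z}{2}$)
$L{\left(S \right)} = 6 + 2 S^{2}$ ($L{\left(S \right)} = \left(S^{2} + S S\right) + \frac{3}{2} \cdot 4 = \left(S^{2} + S^{2}\right) + 6 = 2 S^{2} + 6 = 6 + 2 S^{2}$)
$r{\left(m,q \right)} = -96 - m$ ($r{\left(m,q \right)} = -3 - \left(93 + m\right) = -96 - m$)
$\frac{1}{r{\left(L{\left(-54 \right)},-645 \right)}} = \frac{1}{-96 - \left(6 + 2 \left(-54\right)^{2}\right)} = \frac{1}{-96 - \left(6 + 2 \cdot 2916\right)} = \frac{1}{-96 - \left(6 + 5832\right)} = \frac{1}{-96 - 5838} = \frac{1}{-5934} = - \frac{1}{5934}$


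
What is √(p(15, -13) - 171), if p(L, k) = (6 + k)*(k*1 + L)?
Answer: I*√185 ≈ 13.601*I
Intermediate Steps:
p(L, k) = (6 + k)*(L + k) (p(L, k) = (6 + k)*(k + L) = (6 + k)*(L + k))
√(p(15, -13) - 171) = √(((-13)² + 6*15 + 6*(-13) + 15*(-13)) - 171) = √((169 + 90 - 78 - 195) - 171) = √(-14 - 171) = √(-185) = I*√185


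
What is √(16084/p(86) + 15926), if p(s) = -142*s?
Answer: √148430928021/3053 ≈ 126.19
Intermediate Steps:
√(16084/p(86) + 15926) = √(16084/((-142*86)) + 15926) = √(16084/(-12212) + 15926) = √(16084*(-1/12212) + 15926) = √(-4021/3053 + 15926) = √(48618057/3053) = √148430928021/3053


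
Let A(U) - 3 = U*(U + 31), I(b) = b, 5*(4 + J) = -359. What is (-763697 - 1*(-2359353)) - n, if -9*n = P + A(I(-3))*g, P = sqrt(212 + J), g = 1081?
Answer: 1585927 + sqrt(3405)/45 ≈ 1.5859e+6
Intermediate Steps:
J = -379/5 (J = -4 + (1/5)*(-359) = -4 - 359/5 = -379/5 ≈ -75.800)
A(U) = 3 + U*(31 + U) (A(U) = 3 + U*(U + 31) = 3 + U*(31 + U))
P = sqrt(3405)/5 (P = sqrt(212 - 379/5) = sqrt(681/5) = sqrt(3405)/5 ≈ 11.670)
n = 9729 - sqrt(3405)/45 (n = -(sqrt(3405)/5 + (3 + (-3)**2 + 31*(-3))*1081)/9 = -(sqrt(3405)/5 + (3 + 9 - 93)*1081)/9 = -(sqrt(3405)/5 - 81*1081)/9 = -(sqrt(3405)/5 - 87561)/9 = -(-87561 + sqrt(3405)/5)/9 = 9729 - sqrt(3405)/45 ≈ 9727.7)
(-763697 - 1*(-2359353)) - n = (-763697 - 1*(-2359353)) - (9729 - sqrt(3405)/45) = (-763697 + 2359353) + (-9729 + sqrt(3405)/45) = 1595656 + (-9729 + sqrt(3405)/45) = 1585927 + sqrt(3405)/45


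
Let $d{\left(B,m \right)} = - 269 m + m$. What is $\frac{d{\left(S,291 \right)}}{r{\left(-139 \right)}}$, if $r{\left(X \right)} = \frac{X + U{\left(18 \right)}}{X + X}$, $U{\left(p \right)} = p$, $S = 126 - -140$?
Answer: $- \frac{21680664}{121} \approx -1.7918 \cdot 10^{5}$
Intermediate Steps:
$S = 266$ ($S = 126 + 140 = 266$)
$d{\left(B,m \right)} = - 268 m$
$r{\left(X \right)} = \frac{18 + X}{2 X}$ ($r{\left(X \right)} = \frac{X + 18}{X + X} = \frac{18 + X}{2 X}$)
$\frac{d{\left(S,291 \right)}}{r{\left(-139 \right)}} = \frac{\left(-268\right) 291}{\frac{1}{2} \frac{1}{-139} \left(18 - 139\right)} = - \frac{77988}{\frac{1}{2} \left(- \frac{1}{139}\right) \left(-121\right)} = - \frac{77988}{\frac{121}{278}} = \left(-77988\right) \frac{278}{121} = - \frac{21680664}{121}$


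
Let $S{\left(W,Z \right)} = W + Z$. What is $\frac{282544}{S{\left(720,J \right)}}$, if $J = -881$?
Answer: $- \frac{282544}{161} \approx -1754.9$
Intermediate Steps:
$\frac{282544}{S{\left(720,J \right)}} = \frac{282544}{720 - 881} = \frac{282544}{-161} = 282544 \left(- \frac{1}{161}\right) = - \frac{282544}{161}$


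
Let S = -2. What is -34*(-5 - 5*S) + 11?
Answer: -159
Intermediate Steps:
-34*(-5 - 5*S) + 11 = -34*(-5 - 5*(-2)) + 11 = -34*(-5 + 10) + 11 = -34*5 + 11 = -170 + 11 = -159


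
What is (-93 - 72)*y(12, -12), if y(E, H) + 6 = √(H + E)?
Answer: 990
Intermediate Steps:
y(E, H) = -6 + √(E + H) (y(E, H) = -6 + √(H + E) = -6 + √(E + H))
(-93 - 72)*y(12, -12) = (-93 - 72)*(-6 + √(12 - 12)) = -165*(-6 + √0) = -165*(-6 + 0) = -165*(-6) = 990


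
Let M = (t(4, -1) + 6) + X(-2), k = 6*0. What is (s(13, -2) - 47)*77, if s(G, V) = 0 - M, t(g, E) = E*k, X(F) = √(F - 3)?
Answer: -4081 - 77*I*√5 ≈ -4081.0 - 172.18*I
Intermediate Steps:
k = 0
X(F) = √(-3 + F)
t(g, E) = 0 (t(g, E) = E*0 = 0)
M = 6 + I*√5 (M = (0 + 6) + √(-3 - 2) = 6 + √(-5) = 6 + I*√5 ≈ 6.0 + 2.2361*I)
s(G, V) = -6 - I*√5 (s(G, V) = 0 - (6 + I*√5) = 0 + (-6 - I*√5) = -6 - I*√5)
(s(13, -2) - 47)*77 = ((-6 - I*√5) - 47)*77 = (-53 - I*√5)*77 = -4081 - 77*I*√5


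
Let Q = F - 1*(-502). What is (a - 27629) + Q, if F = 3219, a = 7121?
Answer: -16787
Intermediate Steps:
Q = 3721 (Q = 3219 - 1*(-502) = 3219 + 502 = 3721)
(a - 27629) + Q = (7121 - 27629) + 3721 = -20508 + 3721 = -16787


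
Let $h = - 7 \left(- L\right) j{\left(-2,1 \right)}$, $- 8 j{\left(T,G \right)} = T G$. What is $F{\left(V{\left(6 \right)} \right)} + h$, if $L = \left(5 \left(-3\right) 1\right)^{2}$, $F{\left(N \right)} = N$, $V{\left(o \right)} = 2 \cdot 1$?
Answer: $\frac{1583}{4} \approx 395.75$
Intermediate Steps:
$V{\left(o \right)} = 2$
$j{\left(T,G \right)} = - \frac{G T}{8}$ ($j{\left(T,G \right)} = - \frac{T G}{8} = - \frac{G T}{8}$)
$L = 225$ ($L = \left(\left(-15\right) 1\right)^{2} = \left(-15\right)^{2} = 225$)
$h = \frac{1575}{4}$ ($h = - 7 \left(\left(-1\right) 225\right) \left(\left(- \frac{1}{8}\right) 1 \left(-2\right)\right) = \left(-7\right) \left(-225\right) \frac{1}{4} = 1575 \cdot \frac{1}{4} = \frac{1575}{4} \approx 393.75$)
$F{\left(V{\left(6 \right)} \right)} + h = 2 + \frac{1575}{4} = \frac{1583}{4}$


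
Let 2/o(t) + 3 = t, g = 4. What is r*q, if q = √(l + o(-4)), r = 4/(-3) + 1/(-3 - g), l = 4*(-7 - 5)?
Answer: -403*I*√14/147 ≈ -10.258*I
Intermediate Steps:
o(t) = 2/(-3 + t)
l = -48 (l = 4*(-12) = -48)
r = -31/21 (r = 4/(-3) + 1/(-3 - 1*4) = 4*(-⅓) + 1/(-3 - 4) = -4/3 + 1/(-7) = -4/3 + 1*(-⅐) = -4/3 - ⅐ = -31/21 ≈ -1.4762)
q = 13*I*√14/7 (q = √(-48 + 2/(-3 - 4)) = √(-48 + 2/(-7)) = √(-48 + 2*(-⅐)) = √(-48 - 2/7) = √(-338/7) = 13*I*√14/7 ≈ 6.9488*I)
r*q = -403*I*√14/147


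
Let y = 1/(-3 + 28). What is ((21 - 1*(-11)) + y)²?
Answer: 641601/625 ≈ 1026.6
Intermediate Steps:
y = 1/25 ≈ 0.040000
((21 - 1*(-11)) + y)² = ((21 - 1*(-11)) + 1/25)² = ((21 + 11) + 1/25)² = (32 + 1/25)² = (801/25)² = 641601/625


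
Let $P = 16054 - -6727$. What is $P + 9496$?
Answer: $32277$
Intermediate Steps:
$P = 22781$ ($P = 16054 + 6727 = 22781$)
$P + 9496 = 22781 + 9496 = 32277$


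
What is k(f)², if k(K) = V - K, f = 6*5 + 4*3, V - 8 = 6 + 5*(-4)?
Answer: 2304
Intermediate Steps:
V = -6 (V = 8 + (6 + 5*(-4)) = 8 + (6 - 20) = 8 - 14 = -6)
f = 42 (f = 30 + 12 = 42)
k(K) = -6 - K
k(f)² = (-6 - 1*42)² = (-6 - 42)² = (-48)² = 2304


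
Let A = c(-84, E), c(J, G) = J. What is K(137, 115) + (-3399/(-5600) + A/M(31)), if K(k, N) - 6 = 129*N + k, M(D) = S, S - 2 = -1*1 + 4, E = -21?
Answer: 83786119/5600 ≈ 14962.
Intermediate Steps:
S = 5 (S = 2 + (-1*1 + 4) = 2 + (-1 + 4) = 2 + 3 = 5)
A = -84
M(D) = 5
K(k, N) = 6 + k + 129*N (K(k, N) = 6 + (129*N + k) = 6 + (k + 129*N) = 6 + k + 129*N)
K(137, 115) + (-3399/(-5600) + A/M(31)) = (6 + 137 + 129*115) + (-3399/(-5600) - 84/5) = (6 + 137 + 14835) + (-3399*(-1/5600) - 84*⅕) = 14978 + (3399/5600 - 84/5) = 14978 - 90681/5600 = 83786119/5600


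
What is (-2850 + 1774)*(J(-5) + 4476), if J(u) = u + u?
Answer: -4805416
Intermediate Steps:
J(u) = 2*u
(-2850 + 1774)*(J(-5) + 4476) = (-2850 + 1774)*(2*(-5) + 4476) = -1076*(-10 + 4476) = -1076*4466 = -4805416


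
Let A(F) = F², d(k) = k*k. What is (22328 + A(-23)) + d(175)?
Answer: 53482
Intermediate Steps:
d(k) = k²
(22328 + A(-23)) + d(175) = (22328 + (-23)²) + 175² = (22328 + 529) + 30625 = 22857 + 30625 = 53482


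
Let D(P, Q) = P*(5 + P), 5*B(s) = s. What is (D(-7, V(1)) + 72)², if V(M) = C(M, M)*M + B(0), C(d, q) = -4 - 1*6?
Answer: 7396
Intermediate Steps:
C(d, q) = -10 (C(d, q) = -4 - 6 = -10)
B(s) = s/5
V(M) = -10*M (V(M) = -10*M + (⅕)*0 = -10*M + 0 = -10*M)
(D(-7, V(1)) + 72)² = (-7*(5 - 7) + 72)² = (-7*(-2) + 72)² = (14 + 72)² = 86² = 7396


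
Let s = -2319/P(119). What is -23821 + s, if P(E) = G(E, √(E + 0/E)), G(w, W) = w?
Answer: -2837018/119 ≈ -23841.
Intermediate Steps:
P(E) = E
s = -2319/119 ≈ -19.487
-23821 + s = -23821 - 2319/119 = -2837018/119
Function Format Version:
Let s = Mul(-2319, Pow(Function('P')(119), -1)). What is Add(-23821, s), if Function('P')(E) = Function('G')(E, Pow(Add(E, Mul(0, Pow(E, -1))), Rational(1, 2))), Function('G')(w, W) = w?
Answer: Rational(-2837018, 119) ≈ -23841.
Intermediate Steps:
Function('P')(E) = E
s = Rational(-2319, 119) (s = Mul(-2319, Pow(119, -1)) = Mul(-2319, Rational(1, 119)) = Rational(-2319, 119) ≈ -19.487)
Add(-23821, s) = Add(-23821, Rational(-2319, 119)) = Rational(-2837018, 119)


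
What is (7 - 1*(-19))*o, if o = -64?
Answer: -1664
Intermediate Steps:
(7 - 1*(-19))*o = (7 - 1*(-19))*(-64) = (7 + 19)*(-64) = 26*(-64) = -1664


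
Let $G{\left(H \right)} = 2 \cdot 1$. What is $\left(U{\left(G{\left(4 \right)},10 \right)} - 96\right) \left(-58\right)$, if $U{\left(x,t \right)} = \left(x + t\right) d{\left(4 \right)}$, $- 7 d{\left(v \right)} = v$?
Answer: $\frac{41760}{7} \approx 5965.7$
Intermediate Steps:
$G{\left(H \right)} = 2$
$d{\left(v \right)} = - \frac{v}{7}$
$U{\left(x,t \right)} = - \frac{4 t}{7} - \frac{4 x}{7}$ ($U{\left(x,t \right)} = \left(x + t\right) \left(\left(- \frac{1}{7}\right) 4\right) = \left(t + x\right) \left(- \frac{4}{7}\right) = - \frac{4 t}{7} - \frac{4 x}{7}$)
$\left(U{\left(G{\left(4 \right)},10 \right)} - 96\right) \left(-58\right) = \left(\left(\left(- \frac{4}{7}\right) 10 - \frac{8}{7}\right) - 96\right) \left(-58\right) = \left(\left(- \frac{40}{7} - \frac{8}{7}\right) - 96\right) \left(-58\right) = \left(- \frac{48}{7} - 96\right) \left(-58\right) = \left(- \frac{720}{7}\right) \left(-58\right) = \frac{41760}{7}$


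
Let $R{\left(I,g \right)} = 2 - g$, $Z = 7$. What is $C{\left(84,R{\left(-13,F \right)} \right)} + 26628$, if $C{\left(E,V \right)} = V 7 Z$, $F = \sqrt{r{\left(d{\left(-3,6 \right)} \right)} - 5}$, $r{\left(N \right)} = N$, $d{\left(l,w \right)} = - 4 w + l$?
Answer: $26726 - 196 i \sqrt{2} \approx 26726.0 - 277.19 i$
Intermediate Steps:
$d{\left(l,w \right)} = l - 4 w$
$F = 4 i \sqrt{2}$ ($F = \sqrt{\left(-3 - 24\right) - 5} = \sqrt{-27 - 5} = \sqrt{-32} = 4 i \sqrt{2} \approx 5.6569 i$)
$C{\left(E,V \right)} = 49 V$ ($C{\left(E,V \right)} = V 7 \cdot 7 = 7 V 7 = 49 V$)
$C{\left(84,R{\left(-13,F \right)} \right)} + 26628 = 49 \left(2 - 4 i \sqrt{2}\right) + 26628 = \left(98 - 196 i \sqrt{2}\right) + 26628 = 26726 - 196 i \sqrt{2}$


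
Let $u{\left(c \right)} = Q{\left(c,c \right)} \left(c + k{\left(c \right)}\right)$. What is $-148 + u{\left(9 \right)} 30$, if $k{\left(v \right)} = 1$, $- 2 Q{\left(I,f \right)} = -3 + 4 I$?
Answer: $-5098$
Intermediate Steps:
$Q{\left(I,f \right)} = \frac{3}{2} - 2 I$ ($Q{\left(I,f \right)} = - \frac{-3 + 4 I}{2} = \frac{3}{2} - 2 I$)
$u{\left(c \right)} = \left(1 + c\right) \left(\frac{3}{2} - 2 c\right)$ ($u{\left(c \right)} = \left(\frac{3}{2} - 2 c\right) \left(c + 1\right) = \left(\frac{3}{2} - 2 c\right) \left(1 + c\right) = \left(1 + c\right) \left(\frac{3}{2} - 2 c\right)$)
$-148 + u{\left(9 \right)} 30 = -148 + \left(\frac{3}{2} - 2 \cdot 9^{2} - \frac{9}{2}\right) 30 = -148 + \left(\frac{3}{2} - 162 - \frac{9}{2}\right) 30 = -148 - 4950 = -5098$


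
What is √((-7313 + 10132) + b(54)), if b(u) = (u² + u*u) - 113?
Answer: √8538 ≈ 92.401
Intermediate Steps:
b(u) = -113 + 2*u² (b(u) = (u² + u²) - 113 = 2*u² - 113 = -113 + 2*u²)
√((-7313 + 10132) + b(54)) = √((-7313 + 10132) + (-113 + 2*54²)) = √(2819 + (-113 + 2*2916)) = √(2819 + (-113 + 5832)) = √(2819 + 5719) = √8538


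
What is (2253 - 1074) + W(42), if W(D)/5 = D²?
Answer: 9999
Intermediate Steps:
W(D) = 5*D²
(2253 - 1074) + W(42) = (2253 - 1074) + 5*42² = 1179 + 5*1764 = 1179 + 8820 = 9999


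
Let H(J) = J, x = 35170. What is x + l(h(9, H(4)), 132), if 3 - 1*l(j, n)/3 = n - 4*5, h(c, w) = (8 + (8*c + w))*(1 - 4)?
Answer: 34843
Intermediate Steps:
h(c, w) = -24 - 24*c - 3*w (h(c, w) = (8 + (w + 8*c))*(-3) = (8 + w + 8*c)*(-3) = -24 - 24*c - 3*w)
l(j, n) = 69 - 3*n (l(j, n) = 9 - 3*(n - 4*5) = 9 - 3*(n - 20) = 9 - 3*(-20 + n) = 9 + (60 - 3*n) = 69 - 3*n)
x + l(h(9, H(4)), 132) = 35170 + (69 - 3*132) = 35170 + (69 - 396) = 35170 - 327 = 34843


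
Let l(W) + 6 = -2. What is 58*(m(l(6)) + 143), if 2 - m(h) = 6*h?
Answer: 11194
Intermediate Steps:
l(W) = -8 (l(W) = -6 - 2 = -8)
m(h) = 2 - 6*h
58*(m(l(6)) + 143) = 58*((2 - 6*(-8)) + 143) = 58*((2 + 48) + 143) = 58*(50 + 143) = 58*193 = 11194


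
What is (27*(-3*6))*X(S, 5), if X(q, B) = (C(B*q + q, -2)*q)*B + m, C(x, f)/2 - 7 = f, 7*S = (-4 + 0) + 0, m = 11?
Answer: 59778/7 ≈ 8539.7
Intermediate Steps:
S = -4/7 (S = ((-4 + 0) + 0)/7 = (-4 + 0)/7 = (⅐)*(-4) = -4/7 ≈ -0.57143)
C(x, f) = 14 + 2*f
X(q, B) = 11 + 10*B*q (X(q, B) = ((14 + 2*(-2))*q)*B + 11 = ((14 - 4)*q)*B + 11 = (10*q)*B + 11 = 10*B*q + 11 = 11 + 10*B*q)
(27*(-3*6))*X(S, 5) = (27*(-3*6))*(11 + 10*5*(-4/7)) = (27*(-18))*(11 - 200/7) = -486*(-123/7) = 59778/7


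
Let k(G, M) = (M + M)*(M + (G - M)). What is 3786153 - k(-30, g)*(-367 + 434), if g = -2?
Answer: 3778113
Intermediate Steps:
k(G, M) = 2*G*M (k(G, M) = (2*M)*G = 2*G*M)
3786153 - k(-30, g)*(-367 + 434) = 3786153 - 2*(-30)*(-2)*(-367 + 434) = 3786153 - 120*67 = 3786153 - 1*8040 = 3786153 - 8040 = 3778113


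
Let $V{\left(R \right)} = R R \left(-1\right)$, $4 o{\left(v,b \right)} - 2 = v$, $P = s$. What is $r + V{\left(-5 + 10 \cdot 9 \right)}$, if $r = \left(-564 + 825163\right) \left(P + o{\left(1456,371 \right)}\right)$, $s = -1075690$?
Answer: $- \frac{1773424678399}{2} \approx -8.8671 \cdot 10^{11}$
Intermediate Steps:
$P = -1075690$
$o{\left(v,b \right)} = \frac{1}{2} + \frac{v}{4}$
$V{\left(R \right)} = - R^{2}$ ($V{\left(R \right)} = R^{2} \left(-1\right) = - R^{2}$)
$r = - \frac{1773424663949}{2}$ ($r = \left(-564 + 825163\right) \left(-1075690 + \left(\frac{1}{2} + \frac{1}{4} \cdot 1456\right)\right) = 824599 \left(-1075690 + \left(\frac{1}{2} + 364\right)\right) = 824599 \left(-1075690 + \frac{729}{2}\right) = 824599 \left(- \frac{2150651}{2}\right) = - \frac{1773424663949}{2} \approx -8.8671 \cdot 10^{11}$)
$r + V{\left(-5 + 10 \cdot 9 \right)} = - \frac{1773424663949}{2} - \left(-5 + 10 \cdot 9\right)^{2} = - \frac{1773424663949}{2} - \left(-5 + 90\right)^{2} = - \frac{1773424663949}{2} - 85^{2} = - \frac{1773424663949}{2} - 7225 = - \frac{1773424678399}{2}$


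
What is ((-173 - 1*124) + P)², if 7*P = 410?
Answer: 2785561/49 ≈ 56848.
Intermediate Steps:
P = 410/7 (P = (⅐)*410 = 410/7 ≈ 58.571)
((-173 - 1*124) + P)² = ((-173 - 1*124) + 410/7)² = ((-173 - 124) + 410/7)² = (-297 + 410/7)² = (-1669/7)² = 2785561/49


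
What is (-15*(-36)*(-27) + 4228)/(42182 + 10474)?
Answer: -647/3291 ≈ -0.19660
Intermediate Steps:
(-15*(-36)*(-27) + 4228)/(42182 + 10474) = (540*(-27) + 4228)/52656 = (-14580 + 4228)*(1/52656) = -10352*1/52656 = -647/3291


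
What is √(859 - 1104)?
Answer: 7*I*√5 ≈ 15.652*I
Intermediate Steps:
√(859 - 1104) = √(-245) = 7*I*√5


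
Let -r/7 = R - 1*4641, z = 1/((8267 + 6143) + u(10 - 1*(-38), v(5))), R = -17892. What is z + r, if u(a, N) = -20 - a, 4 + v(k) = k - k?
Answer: 2262178003/14342 ≈ 1.5773e+5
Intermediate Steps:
v(k) = -4 (v(k) = -4 + (k - k) = -4 + 0 = -4)
z = 1/14342 (z = 1/((8267 + 6143) + (-20 - (10 - 1*(-38)))) = 1/(14410 + (-20 - (10 + 38))) = 1/(14410 + (-20 - 1*48)) = 1/(14410 + (-20 - 48)) = 1/(14410 - 68) = 1/14342 ≈ 6.9725e-5)
r = 157731 (r = -7*(-17892 - 1*4641) = -7*(-17892 - 4641) = -7*(-22533) = 157731)
z + r = 1/14342 + 157731 = 2262178003/14342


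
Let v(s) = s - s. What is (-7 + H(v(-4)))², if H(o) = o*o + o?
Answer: 49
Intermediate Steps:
v(s) = 0
H(o) = o + o² (H(o) = o² + o = o + o²)
(-7 + H(v(-4)))² = (-7 + 0*(1 + 0))² = (-7 + 0*1)² = (-7 + 0)² = (-7)² = 49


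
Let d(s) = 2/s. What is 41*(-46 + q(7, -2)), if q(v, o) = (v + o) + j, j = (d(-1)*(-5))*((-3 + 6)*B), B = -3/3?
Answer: -2911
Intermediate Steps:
B = -1 (B = -3*1/3 = -1)
j = -30 (j = ((2/(-1))*(-5))*((-3 + 6)*(-1)) = ((2*(-1))*(-5))*(3*(-1)) = -2*(-5)*(-3) = 10*(-3) = -30)
q(v, o) = -30 + o + v (q(v, o) = (v + o) - 30 = (o + v) - 30 = -30 + o + v)
41*(-46 + q(7, -2)) = 41*(-46 + (-30 - 2 + 7)) = 41*(-46 - 25) = 41*(-71) = -2911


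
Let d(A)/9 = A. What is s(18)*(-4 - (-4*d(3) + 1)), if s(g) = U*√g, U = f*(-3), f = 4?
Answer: -3708*√2 ≈ -5243.9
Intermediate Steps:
d(A) = 9*A
U = -12 (U = 4*(-3) = -12)
s(g) = -12*√g
s(18)*(-4 - (-4*d(3) + 1)) = (-36*√2)*(-4 - (-36*3 + 1)) = (-36*√2)*(-4 - (-4*27 + 1)) = (-36*√2)*(-4 - (-108 + 1)) = (-36*√2)*(-4 - 1*(-107)) = (-36*√2)*(-4 + 107) = -36*√2*103 = -3708*√2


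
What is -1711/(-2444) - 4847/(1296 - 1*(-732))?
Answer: -40270/23829 ≈ -1.6900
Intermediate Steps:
-1711/(-2444) - 4847/(1296 - 1*(-732)) = -1711*(-1/2444) - 4847/(1296 + 732) = 1711/2444 - 4847/2028 = -40270/23829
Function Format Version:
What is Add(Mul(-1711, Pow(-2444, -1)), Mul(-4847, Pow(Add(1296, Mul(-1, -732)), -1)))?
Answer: Rational(-40270, 23829) ≈ -1.6900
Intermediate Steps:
Add(Mul(-1711, Pow(-2444, -1)), Mul(-4847, Pow(Add(1296, Mul(-1, -732)), -1))) = Add(Mul(-1711, Rational(-1, 2444)), Mul(-4847, Pow(Add(1296, 732), -1))) = Add(Rational(1711, 2444), Mul(-4847, Pow(2028, -1))) = Add(Rational(1711, 2444), Mul(-4847, Rational(1, 2028))) = Add(Rational(1711, 2444), Rational(-4847, 2028)) = Rational(-40270, 23829)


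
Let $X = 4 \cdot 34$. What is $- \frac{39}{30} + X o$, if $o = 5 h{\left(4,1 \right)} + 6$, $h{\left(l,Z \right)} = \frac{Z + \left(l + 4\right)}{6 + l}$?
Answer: $\frac{14267}{10} \approx 1426.7$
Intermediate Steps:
$h{\left(l,Z \right)} = \frac{4 + Z + l}{6 + l}$ ($h{\left(l,Z \right)} = \frac{Z + \left(4 + l\right)}{6 + l} = \frac{4 + Z + l}{6 + l}$)
$o = \frac{21}{2}$ ($o = 5 \frac{4 + 1 + 4}{6 + 4} + 6 = 5 \cdot \frac{1}{10} \cdot 9 + 6 = 5 \cdot \frac{9}{10} + 6 = \frac{9}{2} + 6 = \frac{21}{2} \approx 10.5$)
$X = 136$
$- \frac{39}{30} + X o = - \frac{39}{30} + 136 \cdot \frac{21}{2} = \left(-39\right) \frac{1}{30} + 1428 = - \frac{13}{10} + 1428 = \frac{14267}{10}$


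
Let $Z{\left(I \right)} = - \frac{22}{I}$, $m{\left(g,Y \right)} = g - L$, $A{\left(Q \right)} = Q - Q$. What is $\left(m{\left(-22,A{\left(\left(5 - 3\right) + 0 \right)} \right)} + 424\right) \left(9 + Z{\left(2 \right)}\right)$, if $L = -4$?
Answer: $-812$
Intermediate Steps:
$A{\left(Q \right)} = 0$
$m{\left(g,Y \right)} = 4 + g$ ($m{\left(g,Y \right)} = g - -4 = g + 4 = 4 + g$)
$\left(m{\left(-22,A{\left(\left(5 - 3\right) + 0 \right)} \right)} + 424\right) \left(9 + Z{\left(2 \right)}\right) = \left(\left(4 - 22\right) + 424\right) \left(9 - \frac{22}{2}\right) = \left(-18 + 424\right) \left(9 - 11\right) = 406 \left(9 - 11\right) = 406 \left(-2\right) = -812$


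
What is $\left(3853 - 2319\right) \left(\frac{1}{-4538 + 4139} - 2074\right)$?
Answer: $- \frac{1269426418}{399} \approx -3.1815 \cdot 10^{6}$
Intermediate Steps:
$\left(3853 - 2319\right) \left(\frac{1}{-4538 + 4139} - 2074\right) = 1534 \left(\frac{1}{-399} - 2074\right) = 1534 \left(- \frac{1}{399} - 2074\right) = 1534 \left(- \frac{827527}{399}\right) = - \frac{1269426418}{399}$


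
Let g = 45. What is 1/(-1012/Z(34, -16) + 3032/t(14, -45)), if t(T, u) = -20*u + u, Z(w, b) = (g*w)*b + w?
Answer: 10450665/37492766 ≈ 0.27874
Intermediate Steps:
Z(w, b) = w + 45*b*w (Z(w, b) = (45*w)*b + w = 45*b*w + w = w + 45*b*w)
t(T, u) = -19*u
1/(-1012/Z(34, -16) + 3032/t(14, -45)) = 1/(-1012*1/(34*(1 + 45*(-16))) + 3032/((-19*(-45)))) = 1/(-1012*1/(34*(1 - 720)) + 3032/855) = 1/(-1012/(34*(-719)) + 3032*(1/855)) = 1/(-1012/(-24446) + 3032/855) = 1/(-1012*(-1/24446) + 3032/855) = 1/(506/12223 + 3032/855) = 1/(37492766/10450665) = 10450665/37492766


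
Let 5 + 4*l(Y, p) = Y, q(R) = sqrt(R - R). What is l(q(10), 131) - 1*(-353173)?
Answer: 1412687/4 ≈ 3.5317e+5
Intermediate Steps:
q(R) = 0 (q(R) = sqrt(0) = 0)
l(Y, p) = -5/4 + Y/4
l(q(10), 131) - 1*(-353173) = (-5/4 + (1/4)*0) - 1*(-353173) = (-5/4 + 0) + 353173 = -5/4 + 353173 = 1412687/4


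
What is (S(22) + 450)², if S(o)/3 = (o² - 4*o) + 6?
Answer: 2742336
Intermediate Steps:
S(o) = 18 - 12*o + 3*o² (S(o) = 3*((o² - 4*o) + 6) = 3*(6 + o² - 4*o) = 18 - 12*o + 3*o²)
(S(22) + 450)² = ((18 - 12*22 + 3*22²) + 450)² = ((18 - 264 + 3*484) + 450)² = ((18 - 264 + 1452) + 450)² = (1206 + 450)² = 1656² = 2742336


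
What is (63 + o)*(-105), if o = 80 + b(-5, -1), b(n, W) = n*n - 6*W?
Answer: -18270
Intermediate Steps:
b(n, W) = n**2 - 6*W
o = 111 (o = 80 + ((-5)**2 - 6*(-1)) = 80 + (25 + 6) = 80 + 31 = 111)
(63 + o)*(-105) = (63 + 111)*(-105) = 174*(-105) = -18270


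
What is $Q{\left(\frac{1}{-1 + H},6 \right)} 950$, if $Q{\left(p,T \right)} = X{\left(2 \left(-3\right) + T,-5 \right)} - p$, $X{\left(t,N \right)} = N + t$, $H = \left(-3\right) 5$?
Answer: $- \frac{37525}{8} \approx -4690.6$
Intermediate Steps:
$H = -15$
$Q{\left(p,T \right)} = -11 + T - p$ ($Q{\left(p,T \right)} = \left(-5 + \left(2 \left(-3\right) + T\right)\right) - p = \left(-5 + \left(-6 + T\right)\right) - p = \left(-11 + T\right) - p = -11 + T - p$)
$Q{\left(\frac{1}{-1 + H},6 \right)} 950 = \left(-11 + 6 - \frac{1}{-1 - 15}\right) 950 = \left(-11 + 6 - \frac{1}{-16}\right) 950 = \left(-11 + 6 - - \frac{1}{16}\right) 950 = \left(-11 + 6 + \frac{1}{16}\right) 950 = \left(- \frac{79}{16}\right) 950 = - \frac{37525}{8}$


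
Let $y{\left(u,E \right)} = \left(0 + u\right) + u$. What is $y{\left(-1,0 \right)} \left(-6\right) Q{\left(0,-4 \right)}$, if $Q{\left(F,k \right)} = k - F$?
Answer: $-48$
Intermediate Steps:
$y{\left(u,E \right)} = 2 u$ ($y{\left(u,E \right)} = u + u = 2 u$)
$y{\left(-1,0 \right)} \left(-6\right) Q{\left(0,-4 \right)} = 2 \left(-1\right) \left(-6\right) \left(-4 - 0\right) = \left(-2\right) \left(-6\right) \left(-4 + 0\right) = 12 \left(-4\right) = -48$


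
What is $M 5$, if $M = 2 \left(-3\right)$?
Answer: $-30$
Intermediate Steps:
$M = -6$
$M 5 = \left(-6\right) 5 = -30$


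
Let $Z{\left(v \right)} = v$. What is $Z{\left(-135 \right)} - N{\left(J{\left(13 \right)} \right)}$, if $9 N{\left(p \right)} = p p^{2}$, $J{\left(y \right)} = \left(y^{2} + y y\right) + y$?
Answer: $-4804974$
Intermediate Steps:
$J{\left(y \right)} = y + 2 y^{2}$ ($J{\left(y \right)} = \left(y^{2} + y^{2}\right) + y = 2 y^{2} + y = y + 2 y^{2}$)
$N{\left(p \right)} = \frac{p^{3}}{9}$ ($N{\left(p \right)} = \frac{p p^{2}}{9} = \frac{p^{3}}{9}$)
$Z{\left(-135 \right)} - N{\left(J{\left(13 \right)} \right)} = -135 - \frac{\left(13 \left(1 + 2 \cdot 13\right)\right)^{3}}{9} = -135 - \frac{\left(13 \left(1 + 26\right)\right)^{3}}{9} = -135 - \frac{\left(13 \cdot 27\right)^{3}}{9} = -135 - \frac{351^{3}}{9} = -135 - \frac{1}{9} \cdot 43243551 = -135 - 4804839 = -4804974$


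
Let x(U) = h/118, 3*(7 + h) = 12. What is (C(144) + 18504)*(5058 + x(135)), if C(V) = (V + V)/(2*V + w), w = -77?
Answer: 1165222233756/12449 ≈ 9.3600e+7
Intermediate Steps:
h = -3 (h = -7 + (⅓)*12 = -7 + 4 = -3)
x(U) = -3/118
C(V) = 2*V/(-77 + 2*V) (C(V) = (V + V)/(2*V - 77) = (2*V)/(-77 + 2*V) = 2*V/(-77 + 2*V))
(C(144) + 18504)*(5058 + x(135)) = (2*144/(-77 + 2*144) + 18504)*(5058 - 3/118) = (2*144/(-77 + 288) + 18504)*(596841/118) = (2*144/211 + 18504)*(596841/118) = (2*144*(1/211) + 18504)*(596841/118) = (288/211 + 18504)*(596841/118) = (3904632/211)*(596841/118) = 1165222233756/12449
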